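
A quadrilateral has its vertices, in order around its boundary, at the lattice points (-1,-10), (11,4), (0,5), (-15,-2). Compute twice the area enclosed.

384

The shoelace formula gives twice the area as |[(-1)·4 − 11·(-10)] + [11·5 − 0·4] + [0·(-2) − (-15)·5] + [(-15)·(-10) − (-1)·(-2)]| = 384, so the area is 192.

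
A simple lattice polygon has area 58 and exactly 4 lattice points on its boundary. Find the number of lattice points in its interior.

From Pick's theorem, I = A − B/2 + 1 = 58 − 4/2 + 1 = 57.

57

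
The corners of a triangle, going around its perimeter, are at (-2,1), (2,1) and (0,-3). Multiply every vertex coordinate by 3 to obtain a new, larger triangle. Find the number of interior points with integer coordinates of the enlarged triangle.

61

By the shoelace formula, twice the signed area is |((-2)·1 − 2·1) + (2·(-3) − 0·1) + (0·1 − (-2)·(-3))| = 16, so the area is 8.
Summing gcd(|Δx|,|Δy|) over the edges gives the boundary count: gcd(4,0) + gcd(2,4) + gcd(2,4) = 4+2+2 = 8.
Scaling by 3 multiplies the area by 3² = 9 (so the new area is 72) and multiplies the boundary lattice-point count by 3, giving 24.
By Pick's theorem, the interior count of the dilated polygon is 72 − 24/2 + 1 = 61.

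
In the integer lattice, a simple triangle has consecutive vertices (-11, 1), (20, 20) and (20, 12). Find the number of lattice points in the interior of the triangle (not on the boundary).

Using the shoelace formula, 2A = |[(-11)·20 − 20·1] + [20·12 − 20·20] + [20·1 − (-11)·12]| = 248, so the area is 124.
Along each edge there are gcd(|Δx|,|Δy|)+1 lattice points, so counting each shared vertex once the boundary has gcd(31,19) + gcd(0,8) + gcd(31,11) = 1+8+1 = 10.
By Pick's theorem A = I + B/2 − 1, so I = 124 − 10/2 + 1 = 120.

120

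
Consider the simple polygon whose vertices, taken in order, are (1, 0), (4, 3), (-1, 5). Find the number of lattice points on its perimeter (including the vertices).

5

Along each edge there are gcd(|Δx|,|Δy|)+1 lattice points, so counting each shared vertex once the boundary has gcd(3,3) + gcd(5,2) + gcd(2,5) = 3+1+1 = 5.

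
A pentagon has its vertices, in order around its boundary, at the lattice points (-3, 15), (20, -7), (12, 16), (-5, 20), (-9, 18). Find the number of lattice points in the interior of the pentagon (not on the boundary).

224

By the shoelace formula, twice the signed area is |[(-3)·(-7) − 20·15] + [20·16 − 12·(-7)] + [12·20 − (-5)·16] + [(-5)·18 − (-9)·20] + [(-9)·15 − (-3)·18]| = 454, so the area is 227.
Summing gcd(|Δx|,|Δy|) over the edges gives the boundary count: gcd(23,22) + gcd(8,23) + gcd(17,4) + gcd(4,2) + gcd(6,3) = 1+1+1+2+3 = 8.
By Pick's theorem A = I + B/2 − 1, so I = 227 − 8/2 + 1 = 224.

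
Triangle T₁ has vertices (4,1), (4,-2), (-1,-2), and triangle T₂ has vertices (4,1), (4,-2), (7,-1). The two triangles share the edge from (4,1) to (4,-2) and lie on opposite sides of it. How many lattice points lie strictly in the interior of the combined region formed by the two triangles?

9

The union is the simple quadrilateral with vertices (4,1), (-1,-2), (4,-2), (7,-1) in order.
The shoelace formula gives twice the area as |(4·(-2) − (-1)·1) + ((-1)·(-2) − 4·(-2)) + (4·(-1) − 7·(-2)) + (7·1 − 4·(-1))| = 24, so the area is 12.
Summing gcd(|Δx|,|Δy|) over the edges gives the boundary count: gcd(5,3) + gcd(5,0) + gcd(3,1) + gcd(3,2) = 1+5+1+1 = 8.
By Pick's theorem I = A − B/2 + 1 = 12 − 8/2 + 1 = 9.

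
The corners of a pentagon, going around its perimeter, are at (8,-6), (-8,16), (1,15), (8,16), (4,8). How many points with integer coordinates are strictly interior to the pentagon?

120

The shoelace formula gives twice the area as |[8·16 − (-8)·(-6)] + [(-8)·15 − 1·16] + [1·16 − 8·15] + [8·8 − 4·16] + [4·(-6) − 8·8]| = 248, so the area is 124.
Along each edge there are gcd(|Δx|,|Δy|)+1 lattice points, so counting each shared vertex once the boundary has gcd(16,22) + gcd(9,1) + gcd(7,1) + gcd(4,8) + gcd(4,14) = 2+1+1+4+2 = 10.
Pick's theorem gives I = A − B/2 + 1 = 124 − 10/2 + 1 = 120.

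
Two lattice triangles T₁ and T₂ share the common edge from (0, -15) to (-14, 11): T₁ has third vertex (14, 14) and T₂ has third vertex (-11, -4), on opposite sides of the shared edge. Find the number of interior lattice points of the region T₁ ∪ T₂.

The union is the simple quadrilateral with vertices (0, -15), (14, 14), (-14, 11), (-11, -4) in order.
The shoelace formula gives twice the area as |[0·14 − 14·(-15)] + [14·11 − (-14)·14] + [(-14)·(-4) − (-11)·11] + [(-11)·(-15) − 0·(-4)]| = 902, so the area is 451.
The number of boundary lattice points is Σ gcd(|Δx|,|Δy|) = gcd(14,29) + gcd(28,3) + gcd(3,15) + gcd(11,11) = 1+1+3+11 = 16.
By Pick's theorem I = A − B/2 + 1 = 451 − 16/2 + 1 = 444.

444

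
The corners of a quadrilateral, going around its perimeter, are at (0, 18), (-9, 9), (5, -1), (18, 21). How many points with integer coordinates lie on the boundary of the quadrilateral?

15

The number of boundary lattice points is Σ gcd(|Δx|,|Δy|) = gcd(9,9) + gcd(14,10) + gcd(13,22) + gcd(18,3) = 9+2+1+3 = 15.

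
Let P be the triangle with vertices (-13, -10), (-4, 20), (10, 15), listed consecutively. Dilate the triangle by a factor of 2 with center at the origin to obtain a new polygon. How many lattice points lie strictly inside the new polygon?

The shoelace formula gives twice the area as |[(-13)·20 − (-4)·(-10)] + [(-4)·15 − 10·20] + [10·(-10) − (-13)·15]| = 465, so the area is 465/2.
Summing gcd(|Δx|,|Δy|) over the edges gives the boundary count: gcd(9,30) + gcd(14,5) + gcd(23,25) = 3+1+1 = 5.
Scaling by 2 multiplies the area by 2² = 4 (so the new area is 930) and multiplies the boundary lattice-point count by 2, giving 10.
By Pick's theorem, the interior count of the dilated polygon is 930 − 10/2 + 1 = 926.

926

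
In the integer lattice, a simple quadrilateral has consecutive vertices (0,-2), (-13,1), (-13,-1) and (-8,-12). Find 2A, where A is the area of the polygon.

Using the shoelace formula, 2A = |(0·1 − (-13)·(-2)) + ((-13)·(-1) − (-13)·1) + ((-13)·(-12) − (-8)·(-1)) + ((-8)·(-2) − 0·(-12))| = 164, so the area is 82.

164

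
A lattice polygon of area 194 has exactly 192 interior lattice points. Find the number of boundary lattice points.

6

Pick's theorem gives A = I + B/2 − 1, so B = 2(A − I + 1) = 2(194 − 192 + 1) = 6.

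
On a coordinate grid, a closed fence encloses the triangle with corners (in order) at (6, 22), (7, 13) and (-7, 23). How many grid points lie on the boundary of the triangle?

4

Along each edge there are gcd(|Δx|,|Δy|)+1 lattice points, so counting each shared vertex once the boundary has gcd(1,9) + gcd(14,10) + gcd(13,1) = 1+2+1 = 4.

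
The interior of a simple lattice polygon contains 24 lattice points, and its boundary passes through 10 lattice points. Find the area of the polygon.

Pick's theorem states A = I + B/2 − 1, so A = 24 + 10/2 − 1 = 28.

28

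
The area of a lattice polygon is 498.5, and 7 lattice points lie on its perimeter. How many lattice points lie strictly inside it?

From Pick's theorem, I = A − B/2 + 1 = 498.5 − 7/2 + 1 = 496.

496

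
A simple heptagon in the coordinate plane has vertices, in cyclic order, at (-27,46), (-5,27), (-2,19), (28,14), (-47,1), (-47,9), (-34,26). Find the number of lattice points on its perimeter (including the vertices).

The number of boundary lattice points is Σ gcd(|Δx|,|Δy|) = gcd(22,19) + gcd(3,8) + gcd(30,5) + gcd(75,13) + gcd(0,8) + gcd(13,17) + gcd(7,20) = 1+1+5+1+8+1+1 = 18.

18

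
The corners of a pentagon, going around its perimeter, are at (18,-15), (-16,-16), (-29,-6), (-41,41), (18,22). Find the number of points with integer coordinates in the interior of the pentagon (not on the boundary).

Using the shoelace formula, 2A = |(18·(-16) − (-16)·(-15)) + ((-16)·(-6) − (-29)·(-16)) + ((-29)·41 − (-41)·(-6)) + ((-41)·22 − 18·41) + (18·(-15) − 18·22)| = 4637, so the area is 2318.5.
Along each edge there are gcd(|Δx|,|Δy|)+1 lattice points, so counting each shared vertex once the boundary has gcd(34,1) + gcd(13,10) + gcd(12,47) + gcd(59,19) + gcd(0,37) = 1+1+1+1+37 = 41.
Pick's theorem gives I = A − B/2 + 1 = 2318.5 − 41/2 + 1 = 2299.

2299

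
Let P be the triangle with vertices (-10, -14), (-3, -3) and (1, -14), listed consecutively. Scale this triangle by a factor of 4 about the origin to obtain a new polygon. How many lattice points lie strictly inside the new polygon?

The shoelace formula gives twice the area as |((-10)·(-3) − (-3)·(-14)) + ((-3)·(-14) − 1·(-3)) + (1·(-14) − (-10)·(-14))| = 121, so the area is 60.5.
The number of boundary lattice points is Σ gcd(|Δx|,|Δy|) = gcd(7,11) + gcd(4,11) + gcd(11,0) = 1+1+11 = 13.
Scaling by 4 multiplies the area by 4² = 16 (so the new area is 968) and multiplies the boundary lattice-point count by 4, giving 52.
By Pick's theorem, the interior count of the dilated polygon is 968 − 52/2 + 1 = 943.

943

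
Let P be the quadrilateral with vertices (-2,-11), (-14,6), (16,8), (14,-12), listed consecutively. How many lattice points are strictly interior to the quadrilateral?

426

By the shoelace formula, twice the signed area is |((-2)·6 − (-14)·(-11)) + ((-14)·8 − 16·6) + (16·(-12) − 14·8) + (14·(-11) − (-2)·(-12))| = 856, so the area is 428.
Summing gcd(|Δx|,|Δy|) over the edges gives the boundary count: gcd(12,17) + gcd(30,2) + gcd(2,20) + gcd(16,1) = 1+2+2+1 = 6.
Pick's theorem gives I = A − B/2 + 1 = 428 − 6/2 + 1 = 426.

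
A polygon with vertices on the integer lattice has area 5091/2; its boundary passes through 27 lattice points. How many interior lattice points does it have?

2533

Pick's theorem A = I + B/2 − 1 rearranges to I = A − B/2 + 1 = 5091/2 − 27/2 + 1 = 2533.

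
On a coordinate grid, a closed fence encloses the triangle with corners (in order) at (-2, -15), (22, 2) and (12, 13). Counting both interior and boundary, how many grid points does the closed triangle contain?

By the shoelace formula, twice the signed area is |((-2)·2 − 22·(-15)) + (22·13 − 12·2) + (12·(-15) − (-2)·13)| = 434, so the area is 217.
Summing gcd(|Δx|,|Δy|) over the edges gives the boundary count: gcd(24,17) + gcd(10,11) + gcd(14,28) = 1+1+14 = 16.
Pick's theorem gives I = A − B/2 + 1 = 217 − 16/2 + 1 = 210, so the closed region contains I + B = 210 + 16 = 226 lattice points.

226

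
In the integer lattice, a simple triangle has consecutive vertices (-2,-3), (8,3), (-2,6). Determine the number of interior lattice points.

The shoelace formula gives twice the area as |((-2)·3 − 8·(-3)) + (8·6 − (-2)·3) + ((-2)·(-3) − (-2)·6)| = 90, so the area is 45.
Summing gcd(|Δx|,|Δy|) over the edges gives the boundary count: gcd(10,6) + gcd(10,3) + gcd(0,9) = 2+1+9 = 12.
By Pick's theorem A = I + B/2 − 1, so I = 45 − 12/2 + 1 = 40.

40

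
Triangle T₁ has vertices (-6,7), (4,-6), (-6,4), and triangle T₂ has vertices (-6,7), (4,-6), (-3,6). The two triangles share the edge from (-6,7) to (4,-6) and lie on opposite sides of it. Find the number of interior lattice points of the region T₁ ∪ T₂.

23

The union is the simple quadrilateral with vertices (-6,7), (-6,4), (4,-6), (-3,6) in order.
The shoelace formula gives twice the area as |((-6)·4 − (-6)·7) + ((-6)·(-6) − 4·4) + (4·6 − (-3)·(-6)) + ((-3)·7 − (-6)·6)| = 59, so the area is 59/2.
Along each edge there are gcd(|Δx|,|Δy|)+1 lattice points, so counting each shared vertex once the boundary has gcd(0,3) + gcd(10,10) + gcd(7,12) + gcd(3,1) = 3+10+1+1 = 15.
By Pick's theorem I = A − B/2 + 1 = 59/2 − 15/2 + 1 = 23.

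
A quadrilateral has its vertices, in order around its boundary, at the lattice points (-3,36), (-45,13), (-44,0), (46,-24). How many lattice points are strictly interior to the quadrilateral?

2393

By the shoelace formula, twice the signed area is |[(-3)·13 − (-45)·36] + [(-45)·0 − (-44)·13] + [(-44)·(-24) − 46·0] + [46·36 − (-3)·(-24)]| = 4793, so the area is 2396.5.
The number of boundary lattice points is Σ gcd(|Δx|,|Δy|) = gcd(42,23) + gcd(1,13) + gcd(90,24) + gcd(49,60) = 1+1+6+1 = 9.
Pick's theorem gives I = A − B/2 + 1 = 2396.5 − 9/2 + 1 = 2393.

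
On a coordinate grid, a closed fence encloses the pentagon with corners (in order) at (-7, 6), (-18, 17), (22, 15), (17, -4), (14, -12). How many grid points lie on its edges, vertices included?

Summing gcd(|Δx|,|Δy|) over the edges gives the boundary count: gcd(11,11) + gcd(40,2) + gcd(5,19) + gcd(3,8) + gcd(21,18) = 11+2+1+1+3 = 18.

18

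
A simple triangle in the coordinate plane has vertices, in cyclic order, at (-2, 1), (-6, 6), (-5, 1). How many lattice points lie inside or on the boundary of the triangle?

By the shoelace formula, twice the signed area is |((-2)·6 − (-6)·1) + ((-6)·1 − (-5)·6) + ((-5)·1 − (-2)·1)| = 15, so the area is 7.5.
The number of boundary lattice points is Σ gcd(|Δx|,|Δy|) = gcd(4,5) + gcd(1,5) + gcd(3,0) = 1+1+3 = 5.
Pick's theorem gives I = A − B/2 + 1 = 7.5 − 5/2 + 1 = 6, so the closed region contains I + B = 6 + 5 = 11 lattice points.

11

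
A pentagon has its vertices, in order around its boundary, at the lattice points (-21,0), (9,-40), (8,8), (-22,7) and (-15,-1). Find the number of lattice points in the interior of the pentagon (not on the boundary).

The shoelace formula gives twice the area as |[(-21)·(-40) − 9·0] + [9·8 − 8·(-40)] + [8·7 − (-22)·8] + [(-22)·(-1) − (-15)·7] + [(-15)·0 − (-21)·(-1)]| = 1570, so the area is 785.
Summing gcd(|Δx|,|Δy|) over the edges gives the boundary count: gcd(30,40) + gcd(1,48) + gcd(30,1) + gcd(7,8) + gcd(6,1) = 10+1+1+1+1 = 14.
By Pick's theorem A = I + B/2 − 1, so I = 785 − 14/2 + 1 = 779.

779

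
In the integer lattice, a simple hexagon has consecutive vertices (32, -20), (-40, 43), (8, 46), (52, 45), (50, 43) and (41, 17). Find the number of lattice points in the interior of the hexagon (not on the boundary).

By the shoelace formula, twice the signed area is |(32·43 − (-40)·(-20)) + ((-40)·46 − 8·43) + (8·45 − 52·46) + (52·43 − 50·45) + (50·17 − 41·43) + (41·(-20) − 32·17)| = 5931, so the area is 5931/2.
Summing gcd(|Δx|,|Δy|) over the edges gives the boundary count: gcd(72,63) + gcd(48,3) + gcd(44,1) + gcd(2,2) + gcd(9,26) + gcd(9,37) = 9+3+1+2+1+1 = 17.
Pick's theorem gives I = A − B/2 + 1 = 5931/2 − 17/2 + 1 = 2958.

2958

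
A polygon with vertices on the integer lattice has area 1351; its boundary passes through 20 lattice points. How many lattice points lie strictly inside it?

From Pick's theorem, I = A − B/2 + 1 = 1351 − 20/2 + 1 = 1342.

1342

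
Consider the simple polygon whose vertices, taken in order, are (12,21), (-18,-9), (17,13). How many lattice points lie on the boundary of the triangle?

Along each edge there are gcd(|Δx|,|Δy|)+1 lattice points, so counting each shared vertex once the boundary has gcd(30,30) + gcd(35,22) + gcd(5,8) = 30+1+1 = 32.

32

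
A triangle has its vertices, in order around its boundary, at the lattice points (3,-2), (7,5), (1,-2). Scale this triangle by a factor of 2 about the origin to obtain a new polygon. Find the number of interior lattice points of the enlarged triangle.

25

By the shoelace formula, twice the signed area is |(3·5 − 7·(-2)) + (7·(-2) − 1·5) + (1·(-2) − 3·(-2))| = 14, so the area is 7.
Summing gcd(|Δx|,|Δy|) over the edges gives the boundary count: gcd(4,7) + gcd(6,7) + gcd(2,0) = 1+1+2 = 4.
Scaling by 2 multiplies the area by 2² = 4 (so the new area is 28) and multiplies the boundary lattice-point count by 2, giving 8.
By Pick's theorem, the interior count of the dilated polygon is 28 − 8/2 + 1 = 25.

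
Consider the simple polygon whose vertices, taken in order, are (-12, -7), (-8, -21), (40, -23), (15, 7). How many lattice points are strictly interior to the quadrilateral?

The shoelace formula gives twice the area as |((-12)·(-21) − (-8)·(-7)) + ((-8)·(-23) − 40·(-21)) + (40·7 − 15·(-23)) + (15·(-7) − (-12)·7)| = 1824, so the area is 912.
Along each edge there are gcd(|Δx|,|Δy|)+1 lattice points, so counting each shared vertex once the boundary has gcd(4,14) + gcd(48,2) + gcd(25,30) + gcd(27,14) = 2+2+5+1 = 10.
By Pick's theorem A = I + B/2 − 1, so I = 912 − 10/2 + 1 = 908.

908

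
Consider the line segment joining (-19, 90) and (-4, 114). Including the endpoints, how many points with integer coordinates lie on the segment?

4

The number of lattice points on a segment between lattice points is gcd(|Δx|,|Δy|) + 1 = gcd(15,24) + 1 = 3 + 1 = 4.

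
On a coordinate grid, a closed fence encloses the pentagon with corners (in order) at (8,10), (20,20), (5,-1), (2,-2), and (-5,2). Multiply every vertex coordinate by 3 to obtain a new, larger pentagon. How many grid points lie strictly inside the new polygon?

1069

The shoelace formula gives twice the area as |(8·20 − 20·10) + (20·(-1) − 5·20) + (5·(-2) − 2·(-1)) + (2·2 − (-5)·(-2)) + ((-5)·10 − 8·2)| = 240, so the area is 120.
Summing gcd(|Δx|,|Δy|) over the edges gives the boundary count: gcd(12,10) + gcd(15,21) + gcd(3,1) + gcd(7,4) + gcd(13,8) = 2+3+1+1+1 = 8.
Scaling by 3 multiplies the area by 3² = 9 (so the new area is 1080) and multiplies the boundary lattice-point count by 3, giving 24.
By Pick's theorem, the interior count of the dilated polygon is 1080 − 24/2 + 1 = 1069.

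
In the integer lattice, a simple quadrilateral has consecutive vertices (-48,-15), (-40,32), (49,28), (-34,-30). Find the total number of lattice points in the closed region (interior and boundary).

3139

The shoelace formula gives twice the area as |((-48)·32 − (-40)·(-15)) + ((-40)·28 − 49·32) + (49·(-30) − (-34)·28) + ((-34)·(-15) − (-48)·(-30))| = 6272, so the area is 3136.
The number of boundary lattice points is Σ gcd(|Δx|,|Δy|) = gcd(8,47) + gcd(89,4) + gcd(83,58) + gcd(14,15) = 1+1+1+1 = 4.
Pick's theorem gives I = A − B/2 + 1 = 3136 − 4/2 + 1 = 3135, so the closed region contains I + B = 3135 + 4 = 3139 lattice points.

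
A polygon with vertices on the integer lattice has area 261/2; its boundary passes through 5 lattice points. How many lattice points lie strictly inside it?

Pick's theorem A = I + B/2 − 1 rearranges to I = A − B/2 + 1 = 261/2 − 5/2 + 1 = 129.

129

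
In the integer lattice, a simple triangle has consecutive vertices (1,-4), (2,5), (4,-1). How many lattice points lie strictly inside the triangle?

The shoelace formula gives twice the area as |[1·5 − 2·(-4)] + [2·(-1) − 4·5] + [4·(-4) − 1·(-1)]| = 24, so the area is 12.
Along each edge there are gcd(|Δx|,|Δy|)+1 lattice points, so counting each shared vertex once the boundary has gcd(1,9) + gcd(2,6) + gcd(3,3) = 1+2+3 = 6.
By Pick's theorem A = I + B/2 − 1, so I = 12 − 6/2 + 1 = 10.

10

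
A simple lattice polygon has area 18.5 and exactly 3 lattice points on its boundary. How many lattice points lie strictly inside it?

Pick's theorem A = I + B/2 − 1 rearranges to I = A − B/2 + 1 = 18.5 − 3/2 + 1 = 18.

18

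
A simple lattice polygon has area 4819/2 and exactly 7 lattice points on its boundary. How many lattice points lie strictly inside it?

Pick's theorem A = I + B/2 − 1 rearranges to I = A − B/2 + 1 = 4819/2 − 7/2 + 1 = 2407.

2407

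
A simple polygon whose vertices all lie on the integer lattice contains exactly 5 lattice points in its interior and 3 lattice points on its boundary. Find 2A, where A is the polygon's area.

11

By Pick's theorem, A = I + B/2 − 1 = 5 + 3/2 − 1 = 11/2.
Hence 2A = 11.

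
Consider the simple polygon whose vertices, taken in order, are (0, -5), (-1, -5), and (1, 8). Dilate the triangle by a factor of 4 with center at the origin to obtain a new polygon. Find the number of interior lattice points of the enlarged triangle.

99

The shoelace formula gives twice the area as |(0·(-5) − (-1)·(-5)) + ((-1)·8 − 1·(-5)) + (1·(-5) − 0·8)| = 13, so the area is 6.5.
Along each edge there are gcd(|Δx|,|Δy|)+1 lattice points, so counting each shared vertex once the boundary has gcd(1,0) + gcd(2,13) + gcd(1,13) = 1+1+1 = 3.
Scaling by 4 multiplies the area by 4² = 16 (so the new area is 104) and multiplies the boundary lattice-point count by 4, giving 12.
By Pick's theorem, the interior count of the dilated polygon is 104 − 12/2 + 1 = 99.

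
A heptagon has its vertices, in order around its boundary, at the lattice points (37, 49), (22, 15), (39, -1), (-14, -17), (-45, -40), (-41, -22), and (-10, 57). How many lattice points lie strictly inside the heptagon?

By the shoelace formula, twice the signed area is |[37·15 − 22·49] + [22·(-1) − 39·15] + [39·(-17) − (-14)·(-1)] + [(-14)·(-40) − (-45)·(-17)] + [(-45)·(-22) − (-41)·(-40)] + [(-41)·57 − (-10)·(-22)] + [(-10)·49 − 37·57]| = 7818, so the area is 3909.
Summing gcd(|Δx|,|Δy|) over the edges gives the boundary count: gcd(15,34) + gcd(17,16) + gcd(53,16) + gcd(31,23) + gcd(4,18) + gcd(31,79) + gcd(47,8) = 1+1+1+1+2+1+1 = 8.
Pick's theorem gives I = A − B/2 + 1 = 3909 − 8/2 + 1 = 3906.

3906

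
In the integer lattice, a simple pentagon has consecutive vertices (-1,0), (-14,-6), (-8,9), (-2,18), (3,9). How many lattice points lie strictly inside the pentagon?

175

Using the shoelace formula, 2A = |[(-1)·(-6) − (-14)·0] + [(-14)·9 − (-8)·(-6)] + [(-8)·18 − (-2)·9] + [(-2)·9 − 3·18] + [3·0 − (-1)·9]| = 357, so the area is 357/2.
Along each edge there are gcd(|Δx|,|Δy|)+1 lattice points, so counting each shared vertex once the boundary has gcd(13,6) + gcd(6,15) + gcd(6,9) + gcd(5,9) + gcd(4,9) = 1+3+3+1+1 = 9.
By Pick's theorem A = I + B/2 − 1, so I = 357/2 − 9/2 + 1 = 175.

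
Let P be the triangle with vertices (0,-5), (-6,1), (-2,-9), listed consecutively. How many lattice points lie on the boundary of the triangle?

Along each edge there are gcd(|Δx|,|Δy|)+1 lattice points, so counting each shared vertex once the boundary has gcd(6,6) + gcd(4,10) + gcd(2,4) = 6+2+2 = 10.

10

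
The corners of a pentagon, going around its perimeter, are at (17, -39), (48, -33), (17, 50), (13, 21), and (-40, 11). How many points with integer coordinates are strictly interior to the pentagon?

By the shoelace formula, twice the signed area is |(17·(-33) − 48·(-39)) + (48·50 − 17·(-33)) + (17·21 − 13·50) + (13·11 − (-40)·21) + ((-40)·(-39) − 17·11)| = 6335, so the area is 3167.5.
The number of boundary lattice points is Σ gcd(|Δx|,|Δy|) = gcd(31,6) + gcd(31,83) + gcd(4,29) + gcd(53,10) + gcd(57,50) = 1+1+1+1+1 = 5.
Pick's theorem gives I = A − B/2 + 1 = 3167.5 − 5/2 + 1 = 3166.

3166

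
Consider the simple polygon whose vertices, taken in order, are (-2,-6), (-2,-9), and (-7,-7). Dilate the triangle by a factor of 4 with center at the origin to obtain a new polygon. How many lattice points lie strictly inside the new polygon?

The shoelace formula gives twice the area as |[(-2)·(-9) − (-2)·(-6)] + [(-2)·(-7) − (-7)·(-9)] + [(-7)·(-6) − (-2)·(-7)]| = 15, so the area is 15/2.
Along each edge there are gcd(|Δx|,|Δy|)+1 lattice points, so counting each shared vertex once the boundary has gcd(0,3) + gcd(5,2) + gcd(5,1) = 3+1+1 = 5.
Scaling by 4 multiplies the area by 4² = 16 (so the new area is 120) and multiplies the boundary lattice-point count by 4, giving 20.
By Pick's theorem, the interior count of the dilated polygon is 120 − 20/2 + 1 = 111.

111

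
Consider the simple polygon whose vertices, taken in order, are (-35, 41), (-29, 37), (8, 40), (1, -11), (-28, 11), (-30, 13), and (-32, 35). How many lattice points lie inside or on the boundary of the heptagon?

The shoelace formula gives twice the area as |((-35)·37 − (-29)·41) + ((-29)·40 − 8·37) + (8·(-11) − 1·40) + (1·11 − (-28)·(-11)) + ((-28)·13 − (-30)·11) + ((-30)·35 − (-32)·13) + ((-32)·41 − (-35)·35)| = 2742, so the area is 1371.
Summing gcd(|Δx|,|Δy|) over the edges gives the boundary count: gcd(6,4) + gcd(37,3) + gcd(7,51) + gcd(29,22) + gcd(2,2) + gcd(2,22) + gcd(3,6) = 2+1+1+1+2+2+3 = 12.
Pick's theorem gives I = A − B/2 + 1 = 1371 − 12/2 + 1 = 1366, so the closed region contains I + B = 1366 + 12 = 1378 lattice points.

1378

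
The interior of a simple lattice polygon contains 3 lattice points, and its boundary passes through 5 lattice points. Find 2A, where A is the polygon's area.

9

Pick's theorem states A = I + B/2 − 1, so A = 3 + 5/2 − 1 = 9/2.
Hence 2A = 9.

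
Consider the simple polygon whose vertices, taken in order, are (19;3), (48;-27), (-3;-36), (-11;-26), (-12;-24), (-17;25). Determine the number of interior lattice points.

2029

The shoelace formula gives twice the area as |(19·(-27) − 48·3) + (48·(-36) − (-3)·(-27)) + ((-3)·(-26) − (-11)·(-36)) + ((-11)·(-24) − (-12)·(-26)) + ((-12)·25 − (-17)·(-24)) + ((-17)·3 − 19·25)| = 4066, so the area is 2033.
Summing gcd(|Δx|,|Δy|) over the edges gives the boundary count: gcd(29,30) + gcd(51,9) + gcd(8,10) + gcd(1,2) + gcd(5,49) + gcd(36,22) = 1+3+2+1+1+2 = 10.
Pick's theorem gives I = A − B/2 + 1 = 2033 − 10/2 + 1 = 2029.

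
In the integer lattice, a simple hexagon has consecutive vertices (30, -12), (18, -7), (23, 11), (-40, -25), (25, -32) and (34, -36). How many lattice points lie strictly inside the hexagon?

1490

By the shoelace formula, twice the signed area is |(30·(-7) − 18·(-12)) + (18·11 − 23·(-7)) + (23·(-25) − (-40)·11) + ((-40)·(-32) − 25·(-25)) + (25·(-36) − 34·(-32)) + (34·(-12) − 30·(-36))| = 2995, so the area is 1497.5.
Summing gcd(|Δx|,|Δy|) over the edges gives the boundary count: gcd(12,5) + gcd(5,18) + gcd(63,36) + gcd(65,7) + gcd(9,4) + gcd(4,24) = 1+1+9+1+1+4 = 17.
Pick's theorem gives I = A − B/2 + 1 = 1497.5 − 17/2 + 1 = 1490.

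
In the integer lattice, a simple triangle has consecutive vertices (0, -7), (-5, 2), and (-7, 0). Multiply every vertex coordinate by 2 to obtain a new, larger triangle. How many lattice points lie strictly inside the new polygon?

Using the shoelace formula, 2A = |(0·2 − (-5)·(-7)) + ((-5)·0 − (-7)·2) + ((-7)·(-7) − 0·0)| = 28, so the area is 14.
Along each edge there are gcd(|Δx|,|Δy|)+1 lattice points, so counting each shared vertex once the boundary has gcd(5,9) + gcd(2,2) + gcd(7,7) = 1+2+7 = 10.
Scaling by 2 multiplies the area by 2² = 4 (so the new area is 56) and multiplies the boundary lattice-point count by 2, giving 20.
By Pick's theorem, the interior count of the dilated polygon is 56 − 20/2 + 1 = 47.

47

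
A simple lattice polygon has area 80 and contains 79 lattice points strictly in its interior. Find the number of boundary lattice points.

4

Pick's theorem gives A = I + B/2 − 1, so B = 2(A − I + 1) = 2(80 − 79 + 1) = 4.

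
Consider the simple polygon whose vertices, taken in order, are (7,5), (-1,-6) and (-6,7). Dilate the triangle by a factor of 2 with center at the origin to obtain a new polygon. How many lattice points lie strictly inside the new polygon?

Using the shoelace formula, 2A = |(7·(-6) − (-1)·5) + ((-1)·7 − (-6)·(-6)) + ((-6)·5 − 7·7)| = 159, so the area is 159/2.
The number of boundary lattice points is Σ gcd(|Δx|,|Δy|) = gcd(8,11) + gcd(5,13) + gcd(13,2) = 1+1+1 = 3.
Scaling by 2 multiplies the area by 2² = 4 (so the new area is 318) and multiplies the boundary lattice-point count by 2, giving 6.
By Pick's theorem, the interior count of the dilated polygon is 318 − 6/2 + 1 = 316.

316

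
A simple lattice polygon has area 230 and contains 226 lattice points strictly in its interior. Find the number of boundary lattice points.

Pick's theorem gives A = I + B/2 − 1, so B = 2(A − I + 1) = 2(230 − 226 + 1) = 10.

10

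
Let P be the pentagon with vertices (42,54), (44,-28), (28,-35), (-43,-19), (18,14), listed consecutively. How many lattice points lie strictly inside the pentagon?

By the shoelace formula, twice the signed area is |[42·(-28) − 44·54] + [44·(-35) − 28·(-28)] + [28·(-19) − (-43)·(-35)] + [(-43)·14 − 18·(-19)] + [18·54 − 42·14]| = 6221, so the area is 3110.5.
Summing gcd(|Δx|,|Δy|) over the edges gives the boundary count: gcd(2,82) + gcd(16,7) + gcd(71,16) + gcd(61,33) + gcd(24,40) = 2+1+1+1+8 = 13.
Pick's theorem gives I = A − B/2 + 1 = 3110.5 − 13/2 + 1 = 3105.

3105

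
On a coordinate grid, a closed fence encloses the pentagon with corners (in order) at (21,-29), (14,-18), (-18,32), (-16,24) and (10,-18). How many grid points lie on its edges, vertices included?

The number of boundary lattice points is Σ gcd(|Δx|,|Δy|) = gcd(7,11) + gcd(32,50) + gcd(2,8) + gcd(26,42) + gcd(11,11) = 1+2+2+2+11 = 18.

18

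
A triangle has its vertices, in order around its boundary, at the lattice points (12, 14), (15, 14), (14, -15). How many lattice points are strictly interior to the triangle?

By the shoelace formula, twice the signed area is |(12·14 − 15·14) + (15·(-15) − 14·14) + (14·14 − 12·(-15))| = 87, so the area is 43.5.
The number of boundary lattice points is Σ gcd(|Δx|,|Δy|) = gcd(3,0) + gcd(1,29) + gcd(2,29) = 3+1+1 = 5.
Pick's theorem gives I = A − B/2 + 1 = 43.5 − 5/2 + 1 = 42.

42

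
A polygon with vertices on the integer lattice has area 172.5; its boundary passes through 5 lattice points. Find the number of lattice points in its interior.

171

Pick's theorem A = I + B/2 − 1 rearranges to I = A − B/2 + 1 = 172.5 − 5/2 + 1 = 171.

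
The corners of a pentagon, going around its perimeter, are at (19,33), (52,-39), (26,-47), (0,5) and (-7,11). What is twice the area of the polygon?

4162

By the shoelace formula, twice the signed area is |(19·(-39) − 52·33) + (52·(-47) − 26·(-39)) + (26·5 − 0·(-47)) + (0·11 − (-7)·5) + ((-7)·33 − 19·11)| = 4162, so the area is 2081.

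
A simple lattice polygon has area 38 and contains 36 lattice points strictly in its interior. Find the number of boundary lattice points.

Pick's theorem gives A = I + B/2 − 1, so B = 2(A − I + 1) = 2(38 − 36 + 1) = 6.

6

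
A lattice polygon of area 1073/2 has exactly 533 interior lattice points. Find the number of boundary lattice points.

Pick's theorem gives A = I + B/2 − 1, so B = 2(A − I + 1) = 2(1073/2 − 533 + 1) = 9.

9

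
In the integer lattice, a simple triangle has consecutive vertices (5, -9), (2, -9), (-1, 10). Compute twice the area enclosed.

57

Using the shoelace formula, 2A = |(5·(-9) − 2·(-9)) + (2·10 − (-1)·(-9)) + ((-1)·(-9) − 5·10)| = 57, so the area is 57/2.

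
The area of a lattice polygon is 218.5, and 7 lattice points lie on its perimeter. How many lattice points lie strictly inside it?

216

Pick's theorem A = I + B/2 − 1 rearranges to I = A − B/2 + 1 = 218.5 − 7/2 + 1 = 216.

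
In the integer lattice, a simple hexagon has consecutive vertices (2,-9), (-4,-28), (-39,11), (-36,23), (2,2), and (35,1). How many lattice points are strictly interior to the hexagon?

By the shoelace formula, twice the signed area is |(2·(-28) − (-4)·(-9)) + ((-4)·11 − (-39)·(-28)) + ((-39)·23 − (-36)·11) + ((-36)·2 − 2·23) + (2·1 − 35·2) + (35·(-9) − 2·1)| = 2232, so the area is 1116.
The number of boundary lattice points is Σ gcd(|Δx|,|Δy|) = gcd(6,19) + gcd(35,39) + gcd(3,12) + gcd(38,21) + gcd(33,1) + gcd(33,10) = 1+1+3+1+1+1 = 8.
Pick's theorem gives I = A − B/2 + 1 = 1116 − 8/2 + 1 = 1113.

1113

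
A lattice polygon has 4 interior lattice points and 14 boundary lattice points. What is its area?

Pick's theorem states A = I + B/2 − 1, so A = 4 + 14/2 − 1 = 10.

10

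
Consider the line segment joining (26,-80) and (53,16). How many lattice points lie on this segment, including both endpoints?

The number of lattice points on a segment between lattice points is gcd(|Δx|,|Δy|) + 1 = gcd(27,96) + 1 = 3 + 1 = 4.

4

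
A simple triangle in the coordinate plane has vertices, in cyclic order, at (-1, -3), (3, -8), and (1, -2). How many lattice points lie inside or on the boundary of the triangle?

10

Using the shoelace formula, 2A = |[(-1)·(-8) − 3·(-3)] + [3·(-2) − 1·(-8)] + [1·(-3) − (-1)·(-2)]| = 14, so the area is 7.
Summing gcd(|Δx|,|Δy|) over the edges gives the boundary count: gcd(4,5) + gcd(2,6) + gcd(2,1) = 1+2+1 = 4.
Pick's theorem gives I = A − B/2 + 1 = 7 − 4/2 + 1 = 6, so the closed region contains I + B = 6 + 4 = 10 lattice points.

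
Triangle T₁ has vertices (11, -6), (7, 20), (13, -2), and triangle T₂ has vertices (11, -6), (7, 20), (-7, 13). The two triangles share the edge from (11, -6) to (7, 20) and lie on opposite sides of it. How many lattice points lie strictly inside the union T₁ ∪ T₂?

225

The union is the simple quadrilateral with vertices (11, -6), (13, -2), (7, 20), (-7, 13) in order.
Using the shoelace formula, 2A = |[11·(-2) − 13·(-6)] + [13·20 − 7·(-2)] + [7·13 − (-7)·20] + [(-7)·(-6) − 11·13]| = 460, so the area is 230.
The number of boundary lattice points is Σ gcd(|Δx|,|Δy|) = gcd(2,4) + gcd(6,22) + gcd(14,7) + gcd(18,19) = 2+2+7+1 = 12.
By Pick's theorem I = A − B/2 + 1 = 230 − 12/2 + 1 = 225.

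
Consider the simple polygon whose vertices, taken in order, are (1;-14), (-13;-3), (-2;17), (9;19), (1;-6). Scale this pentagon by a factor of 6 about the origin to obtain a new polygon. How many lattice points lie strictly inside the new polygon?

12277

Using the shoelace formula, 2A = |[1·(-3) − (-13)·(-14)] + [(-13)·17 − (-2)·(-3)] + [(-2)·19 − 9·17] + [9·(-6) − 1·19] + [1·(-14) − 1·(-6)]| = 684, so the area is 342.
Summing gcd(|Δx|,|Δy|) over the edges gives the boundary count: gcd(14,11) + gcd(11,20) + gcd(11,2) + gcd(8,25) + gcd(0,8) = 1+1+1+1+8 = 12.
Scaling by 6 multiplies the area by 6² = 36 (so the new area is 12312) and multiplies the boundary lattice-point count by 6, giving 72.
By Pick's theorem, the interior count of the dilated polygon is 12312 − 72/2 + 1 = 12277.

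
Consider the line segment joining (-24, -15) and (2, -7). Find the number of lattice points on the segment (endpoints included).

3

The number of lattice points on a segment between lattice points is gcd(|Δx|,|Δy|) + 1 = gcd(26,8) + 1 = 2 + 1 = 3.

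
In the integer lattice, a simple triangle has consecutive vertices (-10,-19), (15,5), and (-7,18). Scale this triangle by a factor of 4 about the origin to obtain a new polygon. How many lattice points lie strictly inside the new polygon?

6819

By the shoelace formula, twice the signed area is |[(-10)·5 − 15·(-19)] + [15·18 − (-7)·5] + [(-7)·(-19) − (-10)·18]| = 853, so the area is 853/2.
Summing gcd(|Δx|,|Δy|) over the edges gives the boundary count: gcd(25,24) + gcd(22,13) + gcd(3,37) = 1+1+1 = 3.
Scaling by 4 multiplies the area by 4² = 16 (so the new area is 6824) and multiplies the boundary lattice-point count by 4, giving 12.
By Pick's theorem, the interior count of the dilated polygon is 6824 − 12/2 + 1 = 6819.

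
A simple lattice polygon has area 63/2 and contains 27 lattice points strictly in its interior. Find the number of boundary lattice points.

Pick's theorem gives A = I + B/2 − 1, so B = 2(A − I + 1) = 2(63/2 − 27 + 1) = 11.

11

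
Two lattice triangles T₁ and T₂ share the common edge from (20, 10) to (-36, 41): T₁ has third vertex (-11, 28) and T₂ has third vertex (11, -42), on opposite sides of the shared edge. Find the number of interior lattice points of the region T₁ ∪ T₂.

1618

The union is the simple quadrilateral with vertices (20, 10), (-11, 28), (-36, 41), (11, -42) in order.
The shoelace formula gives twice the area as |[20·28 − (-11)·10] + [(-11)·41 − (-36)·28] + [(-36)·(-42) − 11·41] + [11·10 − 20·(-42)]| = 3238, so the area is 1619.
Summing gcd(|Δx|,|Δy|) over the edges gives the boundary count: gcd(31,18) + gcd(25,13) + gcd(47,83) + gcd(9,52) = 1+1+1+1 = 4.
By Pick's theorem I = A − B/2 + 1 = 1619 − 4/2 + 1 = 1618.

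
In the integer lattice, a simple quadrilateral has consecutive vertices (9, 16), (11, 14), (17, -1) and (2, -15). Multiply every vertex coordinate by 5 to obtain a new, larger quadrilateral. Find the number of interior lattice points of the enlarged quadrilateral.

By the shoelace formula, twice the signed area is |[9·14 − 11·16] + [11·(-1) − 17·14] + [17·(-15) − 2·(-1)] + [2·16 − 9·(-15)]| = 385, so the area is 192.5.
The number of boundary lattice points is Σ gcd(|Δx|,|Δy|) = gcd(2,2) + gcd(6,15) + gcd(15,14) + gcd(7,31) = 2+3+1+1 = 7.
Scaling by 5 multiplies the area by 5² = 25 (so the new area is 9625/2) and multiplies the boundary lattice-point count by 5, giving 35.
By Pick's theorem, the interior count of the dilated polygon is 9625/2 − 35/2 + 1 = 4796.

4796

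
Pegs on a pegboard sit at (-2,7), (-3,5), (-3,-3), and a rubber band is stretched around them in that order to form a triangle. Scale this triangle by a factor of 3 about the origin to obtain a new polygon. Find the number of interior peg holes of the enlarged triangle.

The shoelace formula gives twice the area as |[(-2)·5 − (-3)·7] + [(-3)·(-3) − (-3)·5] + [(-3)·7 − (-2)·(-3)]| = 8, so the area is 4.
Along each edge there are gcd(|Δx|,|Δy|)+1 lattice points, so counting each shared vertex once the boundary has gcd(1,2) + gcd(0,8) + gcd(1,10) = 1+8+1 = 10.
Scaling by 3 multiplies the area by 3² = 9 (so the new area is 36) and multiplies the boundary lattice-point count by 3, giving 30.
By Pick's theorem, the interior count of the dilated polygon is 36 − 30/2 + 1 = 22.

22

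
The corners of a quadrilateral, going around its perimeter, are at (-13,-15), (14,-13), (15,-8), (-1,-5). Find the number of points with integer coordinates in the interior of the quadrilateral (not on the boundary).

Using the shoelace formula, 2A = |[(-13)·(-13) − 14·(-15)] + [14·(-8) − 15·(-13)] + [15·(-5) − (-1)·(-8)] + [(-1)·(-15) − (-13)·(-5)]| = 329, so the area is 329/2.
Along each edge there are gcd(|Δx|,|Δy|)+1 lattice points, so counting each shared vertex once the boundary has gcd(27,2) + gcd(1,5) + gcd(16,3) + gcd(12,10) = 1+1+1+2 = 5.
Pick's theorem gives I = A − B/2 + 1 = 329/2 − 5/2 + 1 = 163.

163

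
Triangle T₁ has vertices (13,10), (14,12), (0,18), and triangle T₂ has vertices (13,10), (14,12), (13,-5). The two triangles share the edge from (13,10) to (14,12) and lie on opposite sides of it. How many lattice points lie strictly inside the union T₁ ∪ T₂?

16

The union is the simple quadrilateral with vertices (13,10), (0,18), (14,12), (13,-5) in order.
By the shoelace formula, twice the signed area is |(13·18 − 0·10) + (0·12 − 14·18) + (14·(-5) − 13·12) + (13·10 − 13·(-5))| = 49, so the area is 49/2.
Summing gcd(|Δx|,|Δy|) over the edges gives the boundary count: gcd(13,8) + gcd(14,6) + gcd(1,17) + gcd(0,15) = 1+2+1+15 = 19.
By Pick's theorem I = A − B/2 + 1 = 49/2 − 19/2 + 1 = 16.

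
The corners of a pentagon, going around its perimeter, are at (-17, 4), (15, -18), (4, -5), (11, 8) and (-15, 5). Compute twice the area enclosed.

The shoelace formula gives twice the area as |((-17)·(-18) − 15·4) + (15·(-5) − 4·(-18)) + (4·8 − 11·(-5)) + (11·5 − (-15)·8) + ((-15)·4 − (-17)·5)| = 530, so the area is 265.

530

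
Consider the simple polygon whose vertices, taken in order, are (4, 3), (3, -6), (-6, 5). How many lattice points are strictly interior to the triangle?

45

The shoelace formula gives twice the area as |(4·(-6) − 3·3) + (3·5 − (-6)·(-6)) + ((-6)·3 − 4·5)| = 92, so the area is 46.
The number of boundary lattice points is Σ gcd(|Δx|,|Δy|) = gcd(1,9) + gcd(9,11) + gcd(10,2) = 1+1+2 = 4.
By Pick's theorem A = I + B/2 − 1, so I = 46 − 4/2 + 1 = 45.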